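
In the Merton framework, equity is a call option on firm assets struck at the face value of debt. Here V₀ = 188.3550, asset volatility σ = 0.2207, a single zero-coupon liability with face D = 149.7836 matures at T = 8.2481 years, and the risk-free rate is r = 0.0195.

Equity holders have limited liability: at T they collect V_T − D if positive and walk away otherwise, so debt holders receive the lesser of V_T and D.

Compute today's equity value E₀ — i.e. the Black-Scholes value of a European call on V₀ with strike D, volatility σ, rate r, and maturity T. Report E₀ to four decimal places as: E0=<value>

d₁ = [ln(V₀/D) + (r + σ²/2)T] / (σ√T)
   = [ln(188.3550/149.7836) + (0.0195 + 0.5·0.2207²)·8.2481] / (0.2207·√8.2481)
   = [0.229137 + 0.361714] / 0.633839 = 0.932178
d₂ = d₁ − σ√T = 0.932178 − 0.633839 = 0.298338
N(d₁) = 0.824378,  N(d₂) = 0.617278,  e^(−rT) = 0.851430
E₀ = V₀·N(d₁) − D·e^(−rT)·N(d₂)
   = 188.3550·0.824378 − 149.7836·0.851430·0.617278 = 76.554098

E0=76.5541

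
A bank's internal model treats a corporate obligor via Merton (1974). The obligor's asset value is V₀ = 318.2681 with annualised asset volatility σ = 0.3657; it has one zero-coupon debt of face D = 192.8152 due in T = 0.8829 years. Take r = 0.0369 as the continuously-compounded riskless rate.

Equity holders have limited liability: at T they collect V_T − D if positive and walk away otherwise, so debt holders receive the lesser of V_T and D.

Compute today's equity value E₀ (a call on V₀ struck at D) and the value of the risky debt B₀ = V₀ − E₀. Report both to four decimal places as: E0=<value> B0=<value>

E0=133.7814 B0=184.4867

d₁ = [ln(V₀/D) + (r + σ²/2)T] / (σ√T)
   = [ln(318.2681/192.8152) + (0.0369 + 0.5·0.3657²)·0.8829] / (0.3657·√0.8829)
   = [0.501162 + 0.091617] / 0.343622 = 1.725091
d₂ = d₁ − σ√T = 1.725091 − 0.343622 = 1.381469
N(d₁) = 0.957744,  N(d₂) = 0.916433,  e^(−rT) = 0.967946
E₀ = V₀·N(d₁) − D·e^(−rT)·N(d₂)
   = 318.2681·0.957744 − 192.8152·0.967946·0.916433 = 133.781386
B₀ = V₀ − E₀ = 318.2681 − 133.781386 = 184.486714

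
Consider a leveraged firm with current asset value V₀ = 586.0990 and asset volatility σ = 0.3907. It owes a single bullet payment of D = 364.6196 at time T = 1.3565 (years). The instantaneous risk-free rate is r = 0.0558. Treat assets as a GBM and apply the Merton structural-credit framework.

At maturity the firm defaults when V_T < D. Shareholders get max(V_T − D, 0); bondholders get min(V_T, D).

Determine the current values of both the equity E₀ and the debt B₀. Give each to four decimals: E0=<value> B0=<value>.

E0=259.0129 B0=327.0861

d₁ = [ln(V₀/D) + (r + σ²/2)T] / (σ√T)
   = [ln(586.0990/364.6196) + (0.0558 + 0.5·0.3907²)·1.3565] / (0.3907·√1.3565)
   = [0.474634 + 0.179225] / 0.455044 = 1.436915
d₂ = d₁ − σ√T = 1.436915 − 0.455044 = 0.981871
N(d₁) = 0.924629,  N(d₂) = 0.836918,  e^(−rT) = 0.927101
E₀ = V₀·N(d₁) − D·e^(−rT)·N(d₂)
   = 586.0990·0.924629 − 364.6196·0.927101·0.836918 = 259.012875
B₀ = V₀ − E₀ = 586.0990 − 259.012875 = 327.086125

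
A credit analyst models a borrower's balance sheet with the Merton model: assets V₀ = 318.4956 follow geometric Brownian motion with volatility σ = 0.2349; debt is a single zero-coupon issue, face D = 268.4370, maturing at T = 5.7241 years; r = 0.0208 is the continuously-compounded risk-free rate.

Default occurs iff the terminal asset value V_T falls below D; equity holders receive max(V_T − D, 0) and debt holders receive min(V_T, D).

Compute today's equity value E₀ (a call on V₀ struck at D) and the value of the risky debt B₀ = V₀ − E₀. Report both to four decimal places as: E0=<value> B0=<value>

d₁ = [ln(V₀/D) + (r + σ²/2)T] / (σ√T)
   = [ln(318.4956/268.4370) + (0.0208 + 0.5·0.2349²)·5.7241] / (0.2349·√5.7241)
   = [0.170992 + 0.276984] / 0.562000 = 0.797110
d₂ = d₁ − σ√T = 0.797110 − 0.562000 = 0.235109
N(d₁) = 0.787306,  N(d₂) = 0.592938,  e^(−rT) = 0.887753
E₀ = V₀·N(d₁) − D·e^(−rT)·N(d₂)
   = 318.4956·0.787306 − 268.4370·0.887753·0.592938 = 109.452993
B₀ = V₀ − E₀ = 318.4956 − 109.452993 = 209.042607

E0=109.4530 B0=209.0426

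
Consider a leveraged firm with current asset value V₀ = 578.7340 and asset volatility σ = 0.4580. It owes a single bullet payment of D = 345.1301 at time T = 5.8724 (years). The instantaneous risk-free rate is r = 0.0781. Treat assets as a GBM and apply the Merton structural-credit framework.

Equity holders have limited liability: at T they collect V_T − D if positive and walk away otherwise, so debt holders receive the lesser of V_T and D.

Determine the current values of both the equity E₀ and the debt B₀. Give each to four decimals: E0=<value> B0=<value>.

E0=398.0625 B0=180.6715

d₁ = [ln(V₀/D) + (r + σ²/2)T] / (σ√T)
   = [ln(578.7340/345.1301) + (0.0781 + 0.5·0.4580²)·5.8724] / (0.4580·√5.8724)
   = [0.516922 + 1.074543] / 1.109873 = 1.433916
d₂ = d₁ − σ√T = 1.433916 − 1.109873 = 0.324043
N(d₁) = 0.924202,  N(d₂) = 0.627047,  e^(−rT) = 0.632146
E₀ = V₀·N(d₁) − D·e^(−rT)·N(d₂)
   = 578.7340·0.924202 − 345.1301·0.632146·0.627047 = 398.062452
B₀ = V₀ − E₀ = 578.7340 − 398.062452 = 180.671548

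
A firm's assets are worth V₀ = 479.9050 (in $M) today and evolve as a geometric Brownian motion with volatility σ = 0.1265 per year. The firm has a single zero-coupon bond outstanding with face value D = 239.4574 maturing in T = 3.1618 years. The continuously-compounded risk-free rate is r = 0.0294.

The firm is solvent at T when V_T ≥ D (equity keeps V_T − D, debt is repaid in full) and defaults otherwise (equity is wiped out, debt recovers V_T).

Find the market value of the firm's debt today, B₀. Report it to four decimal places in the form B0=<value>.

d₁ = [ln(V₀/D) + (r + σ²/2)T] / (σ√T)
   = [ln(479.9050/239.4574) + (0.0294 + 0.5·0.1265²)·3.1618] / (0.1265·√3.1618)
   = [0.695213 + 0.118255] / 0.224935 = 3.616450
d₂ = d₁ − σ√T = 3.616450 − 0.224935 = 3.391515
N(d₁) = 0.999851,  N(d₂) = 0.999652,  e^(−rT) = 0.911233
E₀ = V₀·N(d₁) − D·e^(−rT)·N(d₂)
   = 479.9050·0.999851 − 239.4574·0.911233·0.999652 = 261.707740
B₀ = V₀ − E₀ = 479.9050 − 261.707740 = 218.197260

B0=218.1973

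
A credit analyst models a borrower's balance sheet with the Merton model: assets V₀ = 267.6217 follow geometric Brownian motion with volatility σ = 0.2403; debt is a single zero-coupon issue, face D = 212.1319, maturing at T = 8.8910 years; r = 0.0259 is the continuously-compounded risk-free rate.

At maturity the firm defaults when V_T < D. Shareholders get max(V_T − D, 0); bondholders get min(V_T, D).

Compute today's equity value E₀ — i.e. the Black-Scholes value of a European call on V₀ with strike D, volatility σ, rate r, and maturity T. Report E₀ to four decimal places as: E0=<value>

d₁ = [ln(V₀/D) + (r + σ²/2)T] / (σ√T)
   = [ln(267.6217/212.1319) + (0.0259 + 0.5·0.2403²)·8.8910] / (0.2403·√8.8910)
   = [0.232366 + 0.486978] / 0.716521 = 1.003940
d₂ = d₁ − σ√T = 1.003940 − 0.716521 = 0.287419
N(d₁) = 0.842296,  N(d₂) = 0.613104,  e^(−rT) = 0.794314
E₀ = V₀·N(d₁) − D·e^(−rT)·N(d₂)
   = 267.6217·0.842296 − 212.1319·0.794314·0.613104 = 122.109155

E0=122.1092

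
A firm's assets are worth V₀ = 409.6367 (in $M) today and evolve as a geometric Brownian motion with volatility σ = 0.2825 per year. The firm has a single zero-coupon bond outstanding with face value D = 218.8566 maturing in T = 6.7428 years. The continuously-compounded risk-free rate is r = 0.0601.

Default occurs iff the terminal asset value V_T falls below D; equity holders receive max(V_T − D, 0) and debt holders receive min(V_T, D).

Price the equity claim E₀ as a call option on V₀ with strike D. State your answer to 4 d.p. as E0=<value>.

d₁ = [ln(V₀/D) + (r + σ²/2)T] / (σ√T)
   = [ln(409.6367/218.8566) + (0.0601 + 0.5·0.2825²)·6.7428] / (0.2825·√6.7428)
   = [0.626854 + 0.674301] / 0.733565 = 1.773742
d₂ = d₁ − σ√T = 1.773742 − 0.733565 = 1.040177
N(d₁) = 0.961947,  N(d₂) = 0.850871,  e^(−rT) = 0.666815
E₀ = V₀·N(d₁) − D·e^(−rT)·N(d₂)
   = 409.6367·0.961947 − 218.8566·0.666815·0.850871 = 269.875315

E0=269.8753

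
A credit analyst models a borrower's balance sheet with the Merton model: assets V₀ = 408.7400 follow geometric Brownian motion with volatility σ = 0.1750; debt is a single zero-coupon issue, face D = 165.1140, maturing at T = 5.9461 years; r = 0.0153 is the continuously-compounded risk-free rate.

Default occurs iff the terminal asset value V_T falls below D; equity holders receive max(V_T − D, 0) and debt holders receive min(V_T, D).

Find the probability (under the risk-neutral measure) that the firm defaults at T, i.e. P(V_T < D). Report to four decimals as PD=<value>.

PD=0.0168

d₁ = [ln(V₀/D) + (r + σ²/2)T] / (σ√T)
   = [ln(408.7400/165.1140) + (0.0153 + 0.5·0.1750²)·5.9461] / (0.1750·√5.9461)
   = [0.906443 + 0.182025] / 0.426731 = 2.550713
d₂ = d₁ − σ√T = 2.550713 − 0.426731 = 2.123982
risk-neutral PD = N(−d₂) = N(-2.123982) = 0.016836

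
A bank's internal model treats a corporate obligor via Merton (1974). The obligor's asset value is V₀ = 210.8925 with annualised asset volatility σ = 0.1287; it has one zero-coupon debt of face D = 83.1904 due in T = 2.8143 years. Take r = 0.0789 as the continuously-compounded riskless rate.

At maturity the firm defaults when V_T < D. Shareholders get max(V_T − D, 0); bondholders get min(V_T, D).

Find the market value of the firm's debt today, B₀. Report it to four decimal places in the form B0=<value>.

B0=66.6253

d₁ = [ln(V₀/D) + (r + σ²/2)T] / (σ√T)
   = [ln(210.8925/83.1904) + (0.0789 + 0.5·0.1287²)·2.8143] / (0.1287·√2.8143)
   = [0.930217 + 0.245356] / 0.215906 = 5.444847
d₂ = d₁ − σ√T = 5.444847 − 0.215906 = 5.228941
N(d₁) = 1.000000,  N(d₂) = 1.000000,  e^(−rT) = 0.800877
E₀ = V₀·N(d₁) − D·e^(−rT)·N(d₂)
   = 210.8925·1.000000 − 83.1904·0.800877·1.000000 = 144.267247
B₀ = V₀ − E₀ = 210.8925 − 144.267247 = 66.625253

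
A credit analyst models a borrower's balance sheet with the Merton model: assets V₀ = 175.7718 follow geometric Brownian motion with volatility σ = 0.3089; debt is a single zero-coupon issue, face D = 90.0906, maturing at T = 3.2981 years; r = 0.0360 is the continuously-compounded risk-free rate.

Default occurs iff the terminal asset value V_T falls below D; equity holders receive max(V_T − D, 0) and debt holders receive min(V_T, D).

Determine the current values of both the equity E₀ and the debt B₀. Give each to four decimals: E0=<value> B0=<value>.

E0=98.1235 B0=77.6483

d₁ = [ln(V₀/D) + (r + σ²/2)T] / (σ√T)
   = [ln(175.7718/90.0906) + (0.0360 + 0.5·0.3089²)·3.2981] / (0.3089·√3.2981)
   = [0.668371 + 0.276083] / 0.560983 = 1.683568
d₂ = d₁ − σ√T = 1.683568 − 0.560983 = 1.122585
N(d₁) = 0.953867,  N(d₂) = 0.869193,  e^(−rT) = 0.888046
E₀ = V₀·N(d₁) − D·e^(−rT)·N(d₂)
   = 175.7718·0.953867 − 90.0906·0.888046·0.869193 = 98.123540
B₀ = V₀ − E₀ = 175.7718 − 98.123540 = 77.648260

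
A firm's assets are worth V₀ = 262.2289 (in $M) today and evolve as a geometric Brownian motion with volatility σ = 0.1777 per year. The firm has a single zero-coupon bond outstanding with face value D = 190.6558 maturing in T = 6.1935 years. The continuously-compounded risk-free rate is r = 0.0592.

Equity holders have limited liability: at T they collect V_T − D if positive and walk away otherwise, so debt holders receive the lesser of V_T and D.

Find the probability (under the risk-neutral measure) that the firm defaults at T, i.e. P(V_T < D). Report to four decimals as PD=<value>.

d₁ = [ln(V₀/D) + (r + σ²/2)T] / (σ√T)
   = [ln(262.2289/190.6558) + (0.0592 + 0.5·0.1777²)·6.1935] / (0.1777·√6.1935)
   = [0.318748 + 0.464442] / 0.442237 = 1.770972
d₂ = d₁ − σ√T = 1.770972 − 0.442237 = 1.328735
risk-neutral PD = N(−d₂) = N(-1.328735) = 0.091968

PD=0.0920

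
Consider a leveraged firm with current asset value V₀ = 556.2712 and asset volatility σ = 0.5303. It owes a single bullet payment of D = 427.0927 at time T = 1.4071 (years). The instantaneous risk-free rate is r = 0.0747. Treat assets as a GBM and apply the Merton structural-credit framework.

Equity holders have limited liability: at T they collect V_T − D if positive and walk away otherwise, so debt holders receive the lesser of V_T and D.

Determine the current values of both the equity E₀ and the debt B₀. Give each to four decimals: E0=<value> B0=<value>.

d₁ = [ln(V₀/D) + (r + σ²/2)T] / (σ√T)
   = [ln(556.2712/427.0927) + (0.0747 + 0.5·0.5303²)·1.4071] / (0.5303·√1.4071)
   = [0.264255 + 0.302961] / 0.629048 = 0.901705
d₂ = d₁ − σ√T = 0.901705 − 0.629048 = 0.272657
N(d₁) = 0.816393,  N(d₂) = 0.607441,  e^(−rT) = 0.900225
E₀ = V₀·N(d₁) − D·e^(−rT)·N(d₂)
   = 556.2712·0.816393 − 427.0927·0.900225·0.607441 = 220.587213
B₀ = V₀ − E₀ = 556.2712 − 220.587213 = 335.683987

E0=220.5872 B0=335.6840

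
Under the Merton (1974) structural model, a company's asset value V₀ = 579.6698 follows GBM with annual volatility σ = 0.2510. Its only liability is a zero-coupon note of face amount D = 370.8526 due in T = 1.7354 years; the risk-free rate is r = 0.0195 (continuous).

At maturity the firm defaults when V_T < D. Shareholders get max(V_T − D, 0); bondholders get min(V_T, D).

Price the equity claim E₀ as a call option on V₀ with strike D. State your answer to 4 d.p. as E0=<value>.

d₁ = [ln(V₀/D) + (r + σ²/2)T] / (σ√T)
   = [ln(579.6698/370.8526) + (0.0195 + 0.5·0.2510²)·1.7354] / (0.2510·√1.7354)
   = [0.446654 + 0.088506] / 0.330654 = 1.618491
d₂ = d₁ − σ√T = 1.618491 − 0.330654 = 1.287837
N(d₁) = 0.947222,  N(d₂) = 0.901099,  e^(−rT) = 0.966726
E₀ = V₀·N(d₁) − D·e^(−rT)·N(d₂)
   = 579.6698·0.947222 − 370.8526·0.966726·0.901099 = 226.020332

E0=226.0203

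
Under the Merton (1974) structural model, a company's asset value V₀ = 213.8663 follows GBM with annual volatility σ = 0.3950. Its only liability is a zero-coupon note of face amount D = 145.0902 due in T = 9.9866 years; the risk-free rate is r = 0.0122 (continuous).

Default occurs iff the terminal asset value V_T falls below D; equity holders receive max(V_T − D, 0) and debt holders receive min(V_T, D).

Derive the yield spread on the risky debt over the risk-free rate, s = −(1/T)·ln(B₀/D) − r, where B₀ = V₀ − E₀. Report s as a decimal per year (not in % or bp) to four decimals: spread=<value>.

spread=0.0407

d₁ = [ln(V₀/D) + (r + σ²/2)T] / (σ√T)
   = [ln(213.8663/145.0902) + (0.0122 + 0.5·0.3950²)·9.9866] / (0.3950·√9.9866)
   = [0.387995 + 0.900916] / 1.248262 = 1.032565
d₂ = d₁ − σ√T = 1.032565 − 1.248262 = -0.215698
N(d₁) = 0.849096,  N(d₂) = 0.414612,  e^(−rT) = 0.885293
E₀ = V₀·N(d₁) − D·e^(−rT)·N(d₂)
   = 213.8663·0.849096 − 145.0902·0.885293·0.414612 = 128.337288
B₀ = V₀ − E₀ = 213.8663 − 128.337288 = 85.529012
spread = −(1/T)·ln(B₀/D) − r = −(1/9.9866)·ln(85.529012/145.0902) − 0.0122 = 0.04072091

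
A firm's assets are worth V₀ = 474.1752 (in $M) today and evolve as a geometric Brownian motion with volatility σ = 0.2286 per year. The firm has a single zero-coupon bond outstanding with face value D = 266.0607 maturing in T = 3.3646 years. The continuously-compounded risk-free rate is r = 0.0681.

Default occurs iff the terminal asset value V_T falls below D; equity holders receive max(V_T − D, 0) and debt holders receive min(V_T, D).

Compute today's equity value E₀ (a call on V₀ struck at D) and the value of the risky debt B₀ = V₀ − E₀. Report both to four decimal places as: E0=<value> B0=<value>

E0=263.9508 B0=210.2244

d₁ = [ln(V₀/D) + (r + σ²/2)T] / (σ√T)
   = [ln(474.1752/266.0607) + (0.0681 + 0.5·0.2286²)·3.3646] / (0.2286·√3.3646)
   = [0.577852 + 0.317043] / 0.419317 = 2.134171
d₂ = d₁ − σ√T = 2.134171 − 0.419317 = 1.714854
N(d₁) = 0.983586,  N(d₂) = 0.956814,  e^(−rT) = 0.795226
E₀ = V₀·N(d₁) − D·e^(−rT)·N(d₂)
   = 474.1752·0.983586 − 266.0607·0.795226·0.956814 = 263.950816
B₀ = V₀ − E₀ = 474.1752 − 263.950816 = 210.224384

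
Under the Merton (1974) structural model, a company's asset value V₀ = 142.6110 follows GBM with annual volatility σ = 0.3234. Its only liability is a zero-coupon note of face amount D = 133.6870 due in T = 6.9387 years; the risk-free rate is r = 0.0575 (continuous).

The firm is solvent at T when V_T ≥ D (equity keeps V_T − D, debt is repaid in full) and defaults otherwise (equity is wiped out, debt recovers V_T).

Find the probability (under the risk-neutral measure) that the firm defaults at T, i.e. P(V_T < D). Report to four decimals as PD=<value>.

PD=0.4529

d₁ = [ln(V₀/D) + (r + σ²/2)T] / (σ√T)
   = [ln(142.6110/133.6870) + (0.0575 + 0.5·0.3234²)·6.9387] / (0.3234·√6.9387)
   = [0.064619 + 0.761826] / 0.851881 = 0.970142
d₂ = d₁ − σ√T = 0.970142 − 0.851881 = 0.118260
risk-neutral PD = N(−d₂) = N(-0.118260) = 0.452931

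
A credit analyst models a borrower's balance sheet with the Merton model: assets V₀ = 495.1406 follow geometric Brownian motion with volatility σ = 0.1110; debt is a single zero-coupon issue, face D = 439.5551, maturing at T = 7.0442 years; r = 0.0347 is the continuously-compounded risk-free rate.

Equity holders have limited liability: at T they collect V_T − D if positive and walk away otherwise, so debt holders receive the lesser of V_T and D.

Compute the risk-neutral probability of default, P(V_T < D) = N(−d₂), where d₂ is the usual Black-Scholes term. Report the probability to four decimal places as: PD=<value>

d₁ = [ln(V₀/D) + (r + σ²/2)T] / (σ√T)
   = [ln(495.1406/439.5551) + (0.0347 + 0.5·0.1110²)·7.0442] / (0.1110·√7.0442)
   = [0.119079 + 0.287830] / 0.294604 = 1.381203
d₂ = d₁ − σ√T = 1.381203 − 0.294604 = 1.086599
risk-neutral PD = N(−d₂) = N(-1.086599) = 0.138607

PD=0.1386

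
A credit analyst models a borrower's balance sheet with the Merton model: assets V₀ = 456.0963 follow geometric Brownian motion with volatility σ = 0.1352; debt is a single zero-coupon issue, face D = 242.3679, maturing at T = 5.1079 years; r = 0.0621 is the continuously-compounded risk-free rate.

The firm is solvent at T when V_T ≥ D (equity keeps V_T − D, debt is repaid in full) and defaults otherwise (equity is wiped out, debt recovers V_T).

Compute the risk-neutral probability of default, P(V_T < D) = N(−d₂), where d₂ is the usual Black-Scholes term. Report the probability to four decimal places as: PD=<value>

PD=0.0016

d₁ = [ln(V₀/D) + (r + σ²/2)T] / (σ√T)
   = [ln(456.0963/242.3679) + (0.0621 + 0.5·0.1352²)·5.1079] / (0.1352·√5.1079)
   = [0.632247 + 0.363884] / 0.305561 = 3.260009
d₂ = d₁ − σ√T = 3.260009 − 0.305561 = 2.954448
risk-neutral PD = N(−d₂) = N(-2.954448) = 0.001566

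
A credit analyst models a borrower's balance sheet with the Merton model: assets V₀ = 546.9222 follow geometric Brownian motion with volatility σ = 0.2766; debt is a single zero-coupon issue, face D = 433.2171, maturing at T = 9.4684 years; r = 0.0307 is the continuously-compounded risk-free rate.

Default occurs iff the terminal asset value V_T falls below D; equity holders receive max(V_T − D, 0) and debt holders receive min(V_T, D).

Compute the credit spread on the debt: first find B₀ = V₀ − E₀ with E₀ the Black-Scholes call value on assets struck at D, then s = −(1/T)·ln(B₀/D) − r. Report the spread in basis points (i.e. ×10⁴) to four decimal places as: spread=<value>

spread=200.9261

d₁ = [ln(V₀/D) + (r + σ²/2)T] / (σ√T)
   = [ln(546.9222/433.2171) + (0.0307 + 0.5·0.2766²)·9.4684] / (0.2766·√9.4684)
   = [0.233068 + 0.652882] / 0.851119 = 1.040923
d₂ = d₁ − σ√T = 1.040923 − 0.851119 = 0.189803
N(d₁) = 0.851044,  N(d₂) = 0.575268,  e^(−rT) = 0.747755
E₀ = V₀·N(d₁) − D·e^(−rT)·N(d₂)
   = 546.9222·0.851044 − 433.2171·0.747755·0.575268 = 279.102428
B₀ = V₀ − E₀ = 546.9222 − 279.102428 = 267.819772
spread = −(1/T)·ln(B₀/D) − r = −(1/9.4684)·ln(267.819772/433.2171) − 0.0307 = 0.02009261
in basis points: 0.02009261 × 10⁴ = 200.9261 bp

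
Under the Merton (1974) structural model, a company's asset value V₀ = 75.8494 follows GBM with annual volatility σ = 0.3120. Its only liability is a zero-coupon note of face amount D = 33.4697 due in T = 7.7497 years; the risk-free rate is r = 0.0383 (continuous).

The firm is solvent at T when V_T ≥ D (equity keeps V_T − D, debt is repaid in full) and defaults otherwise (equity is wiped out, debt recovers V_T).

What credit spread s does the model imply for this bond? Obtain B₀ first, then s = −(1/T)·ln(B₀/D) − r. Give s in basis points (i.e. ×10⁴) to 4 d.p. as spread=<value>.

spread=89.4950

d₁ = [ln(V₀/D) + (r + σ²/2)T] / (σ√T)
   = [ln(75.8494/33.4697) + (0.0383 + 0.5·0.3120²)·7.7497] / (0.3120·√7.7497)
   = [0.818109 + 0.674007] / 0.868554 = 1.717931
d₂ = d₁ − σ√T = 1.717931 − 0.868554 = 0.849376
N(d₁) = 0.957095,  N(d₂) = 0.802164,  e^(−rT) = 0.743183
E₀ = V₀·N(d₁) − D·e^(−rT)·N(d₂)
   = 75.8494·0.957095 − 33.4697·0.743183·0.802164 = 52.642003
B₀ = V₀ − E₀ = 75.8494 − 52.642003 = 23.207397
spread = −(1/T)·ln(B₀/D) − r = −(1/7.7497)·ln(23.207397/33.4697) − 0.0383 = 0.00894950
in basis points: 0.00894950 × 10⁴ = 89.4950 bp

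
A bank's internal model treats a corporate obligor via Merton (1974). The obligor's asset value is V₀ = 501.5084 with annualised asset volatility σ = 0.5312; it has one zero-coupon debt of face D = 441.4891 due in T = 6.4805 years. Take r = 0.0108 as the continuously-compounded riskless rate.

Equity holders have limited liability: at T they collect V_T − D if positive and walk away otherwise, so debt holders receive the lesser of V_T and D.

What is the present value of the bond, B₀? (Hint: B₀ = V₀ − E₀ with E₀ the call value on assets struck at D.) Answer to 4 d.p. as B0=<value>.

B0=225.7348

d₁ = [ln(V₀/D) + (r + σ²/2)T] / (σ√T)
   = [ln(501.5084/441.4891) + (0.0108 + 0.5·0.5312²)·6.4805] / (0.5312·√6.4805)
   = [0.127467 + 0.984302] / 1.352267 = 0.822152
d₂ = d₁ − σ√T = 0.822152 − 1.352267 = -0.530114
N(d₁) = 0.794505,  N(d₂) = 0.298016,  e^(−rT) = 0.932404
E₀ = V₀·N(d₁) − D·e^(−rT)·N(d₂)
   = 501.5084·0.794505 − 441.4891·0.932404·0.298016 = 275.773620
B₀ = V₀ − E₀ = 501.5084 − 275.773620 = 225.734780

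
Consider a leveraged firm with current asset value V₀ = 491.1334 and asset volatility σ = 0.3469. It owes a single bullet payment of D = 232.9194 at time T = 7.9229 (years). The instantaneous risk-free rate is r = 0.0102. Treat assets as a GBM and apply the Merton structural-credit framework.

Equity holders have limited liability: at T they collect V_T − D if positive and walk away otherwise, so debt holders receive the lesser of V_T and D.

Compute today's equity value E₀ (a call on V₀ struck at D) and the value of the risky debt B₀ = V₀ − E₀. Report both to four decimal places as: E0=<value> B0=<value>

E0=308.9671 B0=182.1663

d₁ = [ln(V₀/D) + (r + σ²/2)T] / (σ√T)
   = [ln(491.1334/232.9194) + (0.0102 + 0.5·0.3469²)·7.9229] / (0.3469·√7.9229)
   = [0.746023 + 0.557533] / 0.976442 = 1.335007
d₂ = d₁ − σ√T = 1.335007 − 0.976442 = 0.358565
N(d₁) = 0.909063,  N(d₂) = 0.640040,  e^(−rT) = 0.922366
E₀ = V₀·N(d₁) − D·e^(−rT)·N(d₂)
   = 491.1334·0.909063 − 232.9194·0.922366·0.640040 = 308.967058
B₀ = V₀ − E₀ = 491.1334 − 308.967058 = 182.166342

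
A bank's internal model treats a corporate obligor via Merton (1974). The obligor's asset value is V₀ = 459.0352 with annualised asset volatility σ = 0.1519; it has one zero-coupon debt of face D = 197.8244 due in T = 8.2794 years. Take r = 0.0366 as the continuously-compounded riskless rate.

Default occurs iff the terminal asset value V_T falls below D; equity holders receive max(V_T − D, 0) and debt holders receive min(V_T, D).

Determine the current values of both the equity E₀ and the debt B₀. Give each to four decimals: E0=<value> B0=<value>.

d₁ = [ln(V₀/D) + (r + σ²/2)T] / (σ√T)
   = [ln(459.0352/197.8244) + (0.0366 + 0.5·0.1519²)·8.2794] / (0.1519·√8.2794)
   = [0.841747 + 0.398544] / 0.437076 = 2.837699
d₂ = d₁ − σ√T = 2.837699 − 0.437076 = 2.400623
N(d₁) = 0.997728,  N(d₂) = 0.991816,  e^(−rT) = 0.738580
E₀ = V₀·N(d₁) − D·e^(−rT)·N(d₂)
   = 459.0352·0.997728 − 197.8244·0.738580·0.991816 = 313.078852
B₀ = V₀ − E₀ = 459.0352 − 313.078852 = 145.956348

E0=313.0789 B0=145.9563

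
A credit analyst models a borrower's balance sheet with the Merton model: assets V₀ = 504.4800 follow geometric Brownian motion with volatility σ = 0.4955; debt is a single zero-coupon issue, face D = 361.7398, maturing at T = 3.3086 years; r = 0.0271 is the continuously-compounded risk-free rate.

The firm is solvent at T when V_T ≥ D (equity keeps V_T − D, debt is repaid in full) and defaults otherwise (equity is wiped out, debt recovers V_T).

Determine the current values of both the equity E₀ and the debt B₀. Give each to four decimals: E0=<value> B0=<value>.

E0=246.4595 B0=258.0205

d₁ = [ln(V₀/D) + (r + σ²/2)T] / (σ√T)
   = [ln(504.4800/361.7398) + (0.0271 + 0.5·0.4955²)·3.3086] / (0.4955·√3.3086)
   = [0.332603 + 0.495827] / 0.901293 = 0.919158
d₂ = d₁ − σ√T = 0.919158 − 0.901293 = 0.017865
N(d₁) = 0.820994,  N(d₂) = 0.507127,  e^(−rT) = 0.914239
E₀ = V₀·N(d₁) − D·e^(−rT)·N(d₂)
   = 504.4800·0.820994 − 361.7398·0.914239·0.507127 = 246.459485
B₀ = V₀ − E₀ = 504.4800 − 246.459485 = 258.020515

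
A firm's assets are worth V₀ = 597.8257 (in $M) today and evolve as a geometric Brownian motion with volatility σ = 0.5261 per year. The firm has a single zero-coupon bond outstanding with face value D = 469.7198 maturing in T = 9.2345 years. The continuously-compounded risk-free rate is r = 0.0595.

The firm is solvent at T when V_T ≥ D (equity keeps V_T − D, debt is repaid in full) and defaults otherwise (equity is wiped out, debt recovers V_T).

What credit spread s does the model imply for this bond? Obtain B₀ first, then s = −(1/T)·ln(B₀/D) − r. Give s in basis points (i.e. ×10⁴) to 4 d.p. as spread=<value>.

spread=560.4451

d₁ = [ln(V₀/D) + (r + σ²/2)T] / (σ√T)
   = [ln(597.8257/469.7198) + (0.0595 + 0.5·0.5261²)·9.2345] / (0.5261·√9.2345)
   = [0.241163 + 1.827421] / 1.598730 = 1.293892
d₂ = d₁ − σ√T = 1.293892 − 1.598730 = -0.304837
N(d₁) = 0.902149,  N(d₂) = 0.380245,  e^(−rT) = 0.577266
E₀ = V₀·N(d₁) − D·e^(−rT)·N(d₂)
   = 597.8257·0.902149 − 469.7198·0.577266·0.380245 = 436.223043
B₀ = V₀ − E₀ = 597.8257 − 436.223043 = 161.602657
spread = −(1/T)·ln(B₀/D) − r = −(1/9.2345)·ln(161.602657/469.7198) − 0.0595 = 0.05604451
in basis points: 0.05604451 × 10⁴ = 560.4451 bp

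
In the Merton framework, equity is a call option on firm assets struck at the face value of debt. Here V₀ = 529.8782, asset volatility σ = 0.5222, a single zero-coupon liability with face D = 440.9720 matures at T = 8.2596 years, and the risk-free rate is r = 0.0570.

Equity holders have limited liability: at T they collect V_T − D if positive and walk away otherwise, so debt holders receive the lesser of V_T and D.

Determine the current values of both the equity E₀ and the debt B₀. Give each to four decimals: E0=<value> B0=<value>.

d₁ = [ln(V₀/D) + (r + σ²/2)T] / (σ√T)
   = [ln(529.8782/440.9720) + (0.0570 + 0.5·0.5222²)·8.2596] / (0.5222·√8.2596)
   = [0.183666 + 1.596964] / 1.500778 = 1.186471
d₂ = d₁ − σ√T = 1.186471 − 1.500778 = -0.314306
N(d₁) = 0.882282,  N(d₂) = 0.376644,  e^(−rT) = 0.624504
E₀ = V₀·N(d₁) − D·e^(−rT)·N(d₂)
   = 529.8782·0.882282 − 440.9720·0.624504·0.376644 = 363.778327
B₀ = V₀ − E₀ = 529.8782 − 363.778327 = 166.099873

E0=363.7783 B0=166.0999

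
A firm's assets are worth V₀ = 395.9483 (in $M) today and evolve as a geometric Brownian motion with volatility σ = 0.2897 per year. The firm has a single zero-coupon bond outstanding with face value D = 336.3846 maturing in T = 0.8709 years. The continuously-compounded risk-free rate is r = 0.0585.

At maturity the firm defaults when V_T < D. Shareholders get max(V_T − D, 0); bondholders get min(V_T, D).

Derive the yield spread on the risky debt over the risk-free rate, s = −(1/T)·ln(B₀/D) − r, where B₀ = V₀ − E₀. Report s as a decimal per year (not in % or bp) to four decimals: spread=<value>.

d₁ = [ln(V₀/D) + (r + σ²/2)T] / (σ√T)
   = [ln(395.9483/336.3846) + (0.0585 + 0.5·0.2897²)·0.8709] / (0.2897·√0.8709)
   = [0.163028 + 0.087493] / 0.270354 = 0.926644
d₂ = d₁ − σ√T = 0.926644 − 0.270354 = 0.656290
N(d₁) = 0.822944,  N(d₂) = 0.744181,  e^(−rT) = 0.950328
E₀ = V₀·N(d₁) − D·e^(−rT)·N(d₂)
   = 395.9483·0.822944 − 336.3846·0.950328·0.744181 = 87.946624
B₀ = V₀ − E₀ = 395.9483 − 87.946624 = 308.001676
spread = −(1/T)·ln(B₀/D) − r = −(1/0.8709)·ln(308.001676/336.3846) − 0.0585 = 0.04271704

spread=0.0427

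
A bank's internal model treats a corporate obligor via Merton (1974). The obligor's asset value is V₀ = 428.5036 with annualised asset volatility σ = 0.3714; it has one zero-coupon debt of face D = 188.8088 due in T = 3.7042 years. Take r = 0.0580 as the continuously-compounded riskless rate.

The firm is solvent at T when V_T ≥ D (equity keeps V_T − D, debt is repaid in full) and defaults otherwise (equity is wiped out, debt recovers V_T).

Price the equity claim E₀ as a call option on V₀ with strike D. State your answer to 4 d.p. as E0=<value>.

E0=281.9597

d₁ = [ln(V₀/D) + (r + σ²/2)T] / (σ√T)
   = [ln(428.5036/188.8088) + (0.0580 + 0.5·0.3714²)·3.7042] / (0.3714·√3.7042)
   = [0.819564 + 0.470318] / 0.714808 = 1.804518
d₂ = d₁ − σ√T = 1.804518 − 0.714808 = 1.089710
N(d₁) = 0.964425,  N(d₂) = 0.862080,  e^(−rT) = 0.806668
E₀ = V₀·N(d₁) − D·e^(−rT)·N(d₂)
   = 428.5036·0.964425 − 188.8088·0.806668·0.862080 = 281.959703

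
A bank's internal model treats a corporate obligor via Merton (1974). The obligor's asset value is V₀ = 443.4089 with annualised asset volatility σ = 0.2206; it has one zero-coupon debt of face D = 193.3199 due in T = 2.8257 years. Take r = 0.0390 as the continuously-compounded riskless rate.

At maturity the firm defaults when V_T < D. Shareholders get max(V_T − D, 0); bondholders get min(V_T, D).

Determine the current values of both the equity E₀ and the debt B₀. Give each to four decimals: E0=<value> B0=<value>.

E0=270.4429 B0=172.9660

d₁ = [ln(V₀/D) + (r + σ²/2)T] / (σ√T)
   = [ln(443.4089/193.3199) + (0.0390 + 0.5·0.2206²)·2.8257] / (0.2206·√2.8257)
   = [0.830146 + 0.178958] / 0.370825 = 2.721243
d₂ = d₁ − σ√T = 2.721243 − 0.370825 = 2.350418
N(d₁) = 0.996748,  N(d₂) = 0.990624,  e^(−rT) = 0.895653
E₀ = V₀·N(d₁) − D·e^(−rT)·N(d₂)
   = 443.4089·0.996748 − 193.3199·0.895653·0.990624 = 270.442927
B₀ = V₀ − E₀ = 443.4089 − 270.442927 = 172.965973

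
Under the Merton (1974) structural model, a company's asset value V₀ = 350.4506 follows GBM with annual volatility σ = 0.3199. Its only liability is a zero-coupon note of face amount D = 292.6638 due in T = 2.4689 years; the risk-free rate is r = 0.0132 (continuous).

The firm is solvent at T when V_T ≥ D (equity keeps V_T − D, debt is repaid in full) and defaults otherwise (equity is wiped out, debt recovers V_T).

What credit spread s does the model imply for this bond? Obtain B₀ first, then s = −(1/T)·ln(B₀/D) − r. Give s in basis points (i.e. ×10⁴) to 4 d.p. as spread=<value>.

d₁ = [ln(V₀/D) + (r + σ²/2)T] / (σ√T)
   = [ln(350.4506/292.6638) + (0.0132 + 0.5·0.3199²)·2.4689] / (0.3199·√2.4689)
   = [0.180195 + 0.158918] / 0.502650 = 0.674651
d₂ = d₁ − σ√T = 0.674651 − 0.502650 = 0.172000
N(d₁) = 0.750051,  N(d₂) = 0.568281,  e^(−rT) = 0.967936
E₀ = V₀·N(d₁) − D·e^(−rT)·N(d₂)
   = 350.4506·0.750051 − 292.6638·0.967936·0.568281 = 101.873251
B₀ = V₀ − E₀ = 350.4506 − 101.873251 = 248.577349
spread = −(1/T)·ln(B₀/D) − r = −(1/2.4689)·ln(248.577349/292.6638) − 0.0132 = 0.05293085
in basis points: 0.05293085 × 10⁴ = 529.3085 bp

spread=529.3085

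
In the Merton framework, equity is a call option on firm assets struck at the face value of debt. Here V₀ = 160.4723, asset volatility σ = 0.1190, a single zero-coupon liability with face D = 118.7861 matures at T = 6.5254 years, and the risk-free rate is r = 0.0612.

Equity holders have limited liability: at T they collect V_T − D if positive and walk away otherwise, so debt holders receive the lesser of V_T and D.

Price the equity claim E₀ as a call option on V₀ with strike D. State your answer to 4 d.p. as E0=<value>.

E0=80.9197

d₁ = [ln(V₀/D) + (r + σ²/2)T] / (σ√T)
   = [ln(160.4723/118.7861) + (0.0612 + 0.5·0.1190²)·6.5254] / (0.1190·√6.5254)
   = [0.300797 + 0.445558] / 0.303984 = 2.455244
d₂ = d₁ − σ√T = 2.455244 − 0.303984 = 2.151260
N(d₁) = 0.992961,  N(d₂) = 0.984272,  e^(−rT) = 0.670753
E₀ = V₀·N(d₁) − D·e^(−rT)·N(d₂)
   = 160.4723·0.992961 − 118.7861·0.670753·0.984272 = 80.919676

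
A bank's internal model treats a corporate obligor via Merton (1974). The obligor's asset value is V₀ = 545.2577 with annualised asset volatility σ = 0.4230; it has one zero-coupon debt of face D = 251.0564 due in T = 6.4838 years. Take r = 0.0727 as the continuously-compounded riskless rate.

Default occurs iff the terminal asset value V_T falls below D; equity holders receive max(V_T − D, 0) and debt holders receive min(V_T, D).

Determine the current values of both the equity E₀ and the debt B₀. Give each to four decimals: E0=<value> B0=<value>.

E0=406.0495 B0=139.2082

d₁ = [ln(V₀/D) + (r + σ²/2)T] / (σ√T)
   = [ln(545.2577/251.0564) + (0.0727 + 0.5·0.4230²)·6.4838] / (0.4230·√6.4838)
   = [0.775581 + 1.051442] / 1.077098 = 1.696246
d₂ = d₁ − σ√T = 1.696246 − 1.077098 = 0.619148
N(d₁) = 0.955080,  N(d₂) = 0.732091,  e^(−rT) = 0.624145
E₀ = V₀·N(d₁) − D·e^(−rT)·N(d₂)
   = 545.2577·0.955080 − 251.0564·0.624145·0.732091 = 406.049505
B₀ = V₀ − E₀ = 545.2577 − 406.049505 = 139.208195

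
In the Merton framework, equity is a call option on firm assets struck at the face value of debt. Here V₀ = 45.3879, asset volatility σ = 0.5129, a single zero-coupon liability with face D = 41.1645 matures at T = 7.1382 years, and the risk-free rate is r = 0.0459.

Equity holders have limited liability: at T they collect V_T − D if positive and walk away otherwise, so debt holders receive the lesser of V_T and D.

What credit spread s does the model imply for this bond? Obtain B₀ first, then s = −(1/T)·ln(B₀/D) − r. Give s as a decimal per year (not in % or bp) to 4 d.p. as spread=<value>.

spread=0.0720

d₁ = [ln(V₀/D) + (r + σ²/2)T] / (σ√T)
   = [ln(45.3879/41.1645) + (0.0459 + 0.5·0.5129²)·7.1382] / (0.5129·√7.1382)
   = [0.097669 + 1.266554] / 1.370336 = 0.995539
d₂ = d₁ − σ√T = 0.995539 − 1.370336 = -0.374797
N(d₁) = 0.840263,  N(d₂) = 0.353906,  e^(−rT) = 0.720620
E₀ = V₀·N(d₁) − D·e^(−rT)·N(d₂)
   = 45.3879·0.840263 − 41.1645·0.720620·0.353906 = 27.639523
B₀ = V₀ − E₀ = 45.3879 − 27.639523 = 17.748377
spread = −(1/T)·ln(B₀/D) − r = −(1/7.1382)·ln(17.748377/41.1645) − 0.0459 = 0.07195634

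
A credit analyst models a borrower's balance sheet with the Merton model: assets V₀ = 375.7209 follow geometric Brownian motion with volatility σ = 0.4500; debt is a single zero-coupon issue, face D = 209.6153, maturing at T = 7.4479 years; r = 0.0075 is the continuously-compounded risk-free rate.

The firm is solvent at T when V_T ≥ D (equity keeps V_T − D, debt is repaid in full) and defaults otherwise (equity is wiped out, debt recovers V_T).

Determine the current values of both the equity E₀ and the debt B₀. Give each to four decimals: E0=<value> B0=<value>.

E0=235.7953 B0=139.9256

d₁ = [ln(V₀/D) + (r + σ²/2)T] / (σ√T)
   = [ln(375.7209/209.6153) + (0.0075 + 0.5·0.4500²)·7.4479] / (0.4500·√7.4479)
   = [0.583573 + 0.809959] / 1.228088 = 1.134717
d₂ = d₁ − σ√T = 1.134717 − 1.228088 = -0.093371
N(d₁) = 0.871753,  N(d₂) = 0.462804,  e^(−rT) = 0.945672
E₀ = V₀·N(d₁) − D·e^(−rT)·N(d₂)
   = 375.7209·0.871753 − 209.6153·0.945672·0.462804 = 235.795325
B₀ = V₀ − E₀ = 375.7209 − 235.795325 = 139.925575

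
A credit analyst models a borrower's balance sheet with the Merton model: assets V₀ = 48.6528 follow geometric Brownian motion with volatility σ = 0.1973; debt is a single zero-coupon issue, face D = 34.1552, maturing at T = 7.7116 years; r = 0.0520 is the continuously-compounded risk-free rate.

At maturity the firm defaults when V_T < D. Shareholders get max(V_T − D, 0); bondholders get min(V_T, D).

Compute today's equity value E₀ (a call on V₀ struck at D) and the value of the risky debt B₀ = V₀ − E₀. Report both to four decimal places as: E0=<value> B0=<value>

E0=26.4664 B0=22.1864

d₁ = [ln(V₀/D) + (r + σ²/2)T] / (σ√T)
   = [ln(48.6528/34.1552) + (0.0520 + 0.5·0.1973²)·7.7116] / (0.1973·√7.7116)
   = [0.353795 + 0.551099] / 0.547898 = 1.651574
d₂ = d₁ − σ√T = 1.651574 − 0.547898 = 1.103677
N(d₁) = 0.950689,  N(d₂) = 0.865133,  e^(−rT) = 0.669648
E₀ = V₀·N(d₁) − D·e^(−rT)·N(d₂)
   = 48.6528·0.950689 − 34.1552·0.669648·0.865133 = 26.466404
B₀ = V₀ − E₀ = 48.6528 − 26.466404 = 22.186396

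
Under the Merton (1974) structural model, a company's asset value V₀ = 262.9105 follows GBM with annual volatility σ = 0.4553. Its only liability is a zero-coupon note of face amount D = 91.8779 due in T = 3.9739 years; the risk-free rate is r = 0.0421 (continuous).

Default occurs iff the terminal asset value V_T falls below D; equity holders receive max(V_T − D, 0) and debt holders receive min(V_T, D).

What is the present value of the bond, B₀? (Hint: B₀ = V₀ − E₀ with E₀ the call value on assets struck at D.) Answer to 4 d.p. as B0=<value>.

d₁ = [ln(V₀/D) + (r + σ²/2)T] / (σ√T)
   = [ln(262.9105/91.8779) + (0.0421 + 0.5·0.4553²)·3.9739] / (0.4553·√3.9739)
   = [1.051353 + 0.579192] / 0.907624 = 1.796498
d₂ = d₁ − σ√T = 1.796498 − 0.907624 = 0.888874
N(d₁) = 0.963792,  N(d₂) = 0.812965,  e^(−rT) = 0.845945
E₀ = V₀·N(d₁) − D·e^(−rT)·N(d₂)
   = 262.9105·0.963792 − 91.8779·0.845945·0.812965 = 190.204568
B₀ = V₀ − E₀ = 262.9105 − 190.204568 = 72.705932

B0=72.7059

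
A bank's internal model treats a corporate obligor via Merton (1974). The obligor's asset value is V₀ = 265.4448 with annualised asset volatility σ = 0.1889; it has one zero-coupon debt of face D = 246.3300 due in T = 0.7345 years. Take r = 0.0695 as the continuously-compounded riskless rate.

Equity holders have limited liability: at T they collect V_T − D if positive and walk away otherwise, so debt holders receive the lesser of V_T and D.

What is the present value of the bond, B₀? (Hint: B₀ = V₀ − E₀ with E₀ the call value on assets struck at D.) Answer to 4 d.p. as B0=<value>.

B0=229.0296

d₁ = [ln(V₀/D) + (r + σ²/2)T] / (σ√T)
   = [ln(265.4448/246.3300) + (0.0695 + 0.5·0.1889²)·0.7345] / (0.1889·√0.7345)
   = [0.074735 + 0.064152] / 0.161893 = 0.857896
d₂ = d₁ − σ√T = 0.857896 − 0.161893 = 0.696003
N(d₁) = 0.804525,  N(d₂) = 0.756786,  e^(−rT) = 0.950233
E₀ = V₀·N(d₁) − D·e^(−rT)·N(d₂)
   = 265.4448·0.804525 − 246.3300·0.950233·0.756786 = 36.415232
B₀ = V₀ − E₀ = 265.4448 − 36.415232 = 229.029568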